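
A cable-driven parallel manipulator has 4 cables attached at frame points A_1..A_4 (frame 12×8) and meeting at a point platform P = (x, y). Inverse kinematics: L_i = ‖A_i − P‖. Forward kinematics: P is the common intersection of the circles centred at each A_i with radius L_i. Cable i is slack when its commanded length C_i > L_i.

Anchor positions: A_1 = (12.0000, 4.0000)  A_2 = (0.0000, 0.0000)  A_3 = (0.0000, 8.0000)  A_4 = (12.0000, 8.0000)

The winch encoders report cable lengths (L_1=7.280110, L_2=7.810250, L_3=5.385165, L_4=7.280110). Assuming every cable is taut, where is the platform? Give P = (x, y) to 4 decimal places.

(5.0000, 6.0000)

expand ‖A_i−P‖²=L_i² and subtract eq 1 (k_i ≔ ‖A_i‖²−L_i²)
k_1 = 144.0000+16.0000−53.0000 = 107.0000
eq1−eq2 → [24.0000  8.0000]·P = 168.0000
eq1−eq3 → [24.0000  -8.0000]·P = 72.0000
eq1−eq4 → [0.0000  -8.0000]·P = -48.0000
2×2 solve → P = (5.0000, 6.0000)
check cable 4: ‖A_4−P‖² = 53.0000 ≈ L_4² = 53.0000 ✓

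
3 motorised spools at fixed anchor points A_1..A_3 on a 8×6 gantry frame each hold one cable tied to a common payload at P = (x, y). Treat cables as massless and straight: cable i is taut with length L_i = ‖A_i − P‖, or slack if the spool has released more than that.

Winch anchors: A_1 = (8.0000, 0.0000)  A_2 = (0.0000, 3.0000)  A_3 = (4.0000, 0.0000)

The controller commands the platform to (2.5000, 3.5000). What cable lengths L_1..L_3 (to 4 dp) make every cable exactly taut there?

(6.5192, 2.5495, 3.8079)

cable 1: Δx=5.5000, Δy=-3.5000; L_1 = √(Δx²+Δy²) = 6.5192
cable 2: Δx=-2.5000, Δy=-0.5000; L_2 = √(Δx²+Δy²) = 2.5495
cable 3: Δx=1.5000, Δy=-3.5000; L_3 = √(Δx²+Δy²) = 3.8079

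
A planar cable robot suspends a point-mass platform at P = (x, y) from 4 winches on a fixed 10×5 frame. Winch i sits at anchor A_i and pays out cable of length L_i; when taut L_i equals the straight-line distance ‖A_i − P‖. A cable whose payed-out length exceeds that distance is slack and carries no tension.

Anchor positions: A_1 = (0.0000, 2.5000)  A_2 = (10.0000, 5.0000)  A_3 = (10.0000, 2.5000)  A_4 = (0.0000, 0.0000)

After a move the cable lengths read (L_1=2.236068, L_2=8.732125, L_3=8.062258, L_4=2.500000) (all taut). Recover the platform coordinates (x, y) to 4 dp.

(2.0000, 1.5000)

each cable: (A_i−P)·(A_i−P) = L_i²; let c_i = ‖A_i‖²−L_i²
c_1 = 0.0000+6.2500−5.0000 = 1.2500
row 1: -20.0000x − 5.0000y = -47.5000  (c_2=48.7500)
row 2: -20.0000x + 0.0000y = -40.0000  (c_3=41.2500)
row 3: 0.0000x + 5.0000y = 7.5000  (c_4=-6.2500)
Cramer on rows 1–2 → x = 2.0000, y = 1.5000
check cable 4: ‖A_4−P‖² = 6.2500 ≈ L_4² = 6.2500 ✓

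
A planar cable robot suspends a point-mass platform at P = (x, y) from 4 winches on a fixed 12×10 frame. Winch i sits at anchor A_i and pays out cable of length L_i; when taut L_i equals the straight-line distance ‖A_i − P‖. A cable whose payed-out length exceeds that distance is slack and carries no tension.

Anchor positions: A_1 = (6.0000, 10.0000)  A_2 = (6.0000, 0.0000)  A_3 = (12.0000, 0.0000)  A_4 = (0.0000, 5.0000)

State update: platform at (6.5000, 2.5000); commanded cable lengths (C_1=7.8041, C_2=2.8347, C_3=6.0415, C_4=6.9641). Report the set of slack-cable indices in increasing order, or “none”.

1, 2

i=1: geometric 7.5166 vs commanded 7.8041 ⇒ slack
i=2: geometric 2.5495 vs commanded 2.8347 ⇒ slack
i=3: geometric 6.0415 vs commanded 6.0415 ⇒ taut
i=4: geometric 6.9642 vs commanded 6.9641 ⇒ taut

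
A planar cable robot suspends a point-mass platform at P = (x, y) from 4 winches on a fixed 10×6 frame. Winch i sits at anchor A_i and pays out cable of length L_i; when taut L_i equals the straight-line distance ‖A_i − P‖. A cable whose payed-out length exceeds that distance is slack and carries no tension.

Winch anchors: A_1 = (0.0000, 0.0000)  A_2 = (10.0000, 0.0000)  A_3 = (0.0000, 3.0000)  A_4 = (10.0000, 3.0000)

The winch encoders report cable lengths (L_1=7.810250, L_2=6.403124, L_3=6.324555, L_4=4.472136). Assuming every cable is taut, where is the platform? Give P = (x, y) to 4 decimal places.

(6.0000, 5.0000)

expand ‖A_i−P‖²=L_i² and subtract eq 1 (k_i ≔ ‖A_i‖²−L_i²)
k_1 = 0.0000+0.0000−61.0000 = -61.0000
eq1−eq2 → [-20.0000  0.0000]·P = -120.0000
eq1−eq3 → [0.0000  -6.0000]·P = -30.0000
eq1−eq4 → [-20.0000  -6.0000]·P = -150.0000
2×2 solve → P = (6.0000, 5.0000)
check cable 4: ‖A_4−P‖² = 20.0000 ≈ L_4² = 20.0000 ✓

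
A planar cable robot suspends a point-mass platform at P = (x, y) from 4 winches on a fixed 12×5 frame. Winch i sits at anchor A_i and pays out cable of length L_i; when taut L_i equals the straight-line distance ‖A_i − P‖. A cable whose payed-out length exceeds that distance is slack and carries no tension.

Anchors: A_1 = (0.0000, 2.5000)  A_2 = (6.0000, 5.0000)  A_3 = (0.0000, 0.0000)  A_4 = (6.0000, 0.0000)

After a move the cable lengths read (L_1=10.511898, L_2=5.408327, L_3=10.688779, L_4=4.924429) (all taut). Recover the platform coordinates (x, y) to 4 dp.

circle eqns → linear via eq_j − eq_1; set k_j = A_j·A_j − L_j²
k_1 = 0.0000+6.2500−110.5000 = -104.2500
-12.0000·x − 5.0000·y = k_1−k_2 = -136.0000
0.0000·x + 5.0000·y = k_1−k_3 = 10.0000
-12.0000·x + 5.0000·y = k_1−k_4 = -116.0000
solve first two rows → x=10.5000, y=2.0000
check cable 4: ‖A_4−P‖² = 24.2500 ≈ L_4² = 24.2500 ✓

(10.5000, 2.0000)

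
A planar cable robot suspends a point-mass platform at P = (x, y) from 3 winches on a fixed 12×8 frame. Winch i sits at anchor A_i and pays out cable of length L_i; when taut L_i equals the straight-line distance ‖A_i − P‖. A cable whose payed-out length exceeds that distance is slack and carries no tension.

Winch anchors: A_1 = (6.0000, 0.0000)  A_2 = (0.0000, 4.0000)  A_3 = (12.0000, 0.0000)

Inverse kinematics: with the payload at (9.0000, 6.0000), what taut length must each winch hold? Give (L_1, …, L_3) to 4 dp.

L_1 = √((6.0000−9.0000)² + (0.0000−6.0000)²) = 6.7082
L_2 = √((0.0000−9.0000)² + (4.0000−6.0000)²) = 9.2195
L_3 = √((12.0000−9.0000)² + (0.0000−6.0000)²) = 6.7082

(6.7082, 9.2195, 6.7082)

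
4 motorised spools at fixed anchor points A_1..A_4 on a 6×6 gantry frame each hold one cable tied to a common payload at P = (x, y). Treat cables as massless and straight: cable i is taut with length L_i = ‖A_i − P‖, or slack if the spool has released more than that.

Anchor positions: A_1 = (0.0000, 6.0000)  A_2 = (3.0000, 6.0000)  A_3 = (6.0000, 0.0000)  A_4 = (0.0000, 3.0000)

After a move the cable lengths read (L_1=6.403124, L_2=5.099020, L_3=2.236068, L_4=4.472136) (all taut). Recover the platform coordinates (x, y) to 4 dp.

(4.0000, 1.0000)

circle eqns → linear via eq_j − eq_1; set c_j = A_j·A_j − L_j²
c_1 = 0.0000+36.0000−41.0000 = -5.0000
-6.0000·x + 0.0000·y = c_1−c_2 = -24.0000
-12.0000·x + 12.0000·y = c_1−c_3 = -36.0000
0.0000·x + 6.0000·y = c_1−c_4 = 6.0000
solve first two rows → x=4.0000, y=1.0000
check cable 4: ‖A_4−P‖² = 20.0000 ≈ L_4² = 20.0000 ✓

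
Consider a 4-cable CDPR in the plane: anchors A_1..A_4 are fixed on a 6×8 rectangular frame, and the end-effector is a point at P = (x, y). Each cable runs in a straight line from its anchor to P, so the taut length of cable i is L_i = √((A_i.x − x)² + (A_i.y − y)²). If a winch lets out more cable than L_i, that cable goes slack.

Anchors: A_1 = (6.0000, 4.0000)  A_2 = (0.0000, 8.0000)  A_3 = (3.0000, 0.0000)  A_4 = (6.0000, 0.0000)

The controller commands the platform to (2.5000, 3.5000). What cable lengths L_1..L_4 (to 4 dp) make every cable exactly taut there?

(3.5355, 5.1478, 3.5355, 4.9497)

cable 1: Δx=3.5000, Δy=0.5000; L_1 = √(Δx²+Δy²) = 3.5355
cable 2: Δx=-2.5000, Δy=4.5000; L_2 = √(Δx²+Δy²) = 5.1478
cable 3: Δx=0.5000, Δy=-3.5000; L_3 = √(Δx²+Δy²) = 3.5355
cable 4: Δx=3.5000, Δy=-3.5000; L_4 = √(Δx²+Δy²) = 4.9497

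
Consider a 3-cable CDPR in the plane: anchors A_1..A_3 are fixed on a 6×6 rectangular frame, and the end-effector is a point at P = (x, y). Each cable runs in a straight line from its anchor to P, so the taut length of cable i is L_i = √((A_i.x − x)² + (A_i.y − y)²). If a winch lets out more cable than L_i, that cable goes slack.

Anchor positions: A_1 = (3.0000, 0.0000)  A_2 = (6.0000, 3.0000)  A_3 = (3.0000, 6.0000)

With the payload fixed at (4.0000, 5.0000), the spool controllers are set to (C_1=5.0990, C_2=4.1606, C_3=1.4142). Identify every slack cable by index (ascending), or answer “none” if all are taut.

2

cable 1: √((-1.0000)²+(-5.0000)²)=5.0990, C_1=5.0990: taut
cable 2: √((2.0000)²+(-2.0000)²)=2.8284, C_2=4.1606: slack
cable 3: √((-1.0000)²+(1.0000)²)=1.4142, C_3=1.4142: taut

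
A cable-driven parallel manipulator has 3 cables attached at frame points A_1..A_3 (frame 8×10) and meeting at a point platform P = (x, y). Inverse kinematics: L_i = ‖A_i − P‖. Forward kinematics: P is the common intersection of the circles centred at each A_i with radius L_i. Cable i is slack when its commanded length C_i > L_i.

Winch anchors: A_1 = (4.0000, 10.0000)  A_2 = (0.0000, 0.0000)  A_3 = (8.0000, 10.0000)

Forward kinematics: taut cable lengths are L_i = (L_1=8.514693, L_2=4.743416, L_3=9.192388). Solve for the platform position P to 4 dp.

circle eqns → linear via eq_j − eq_1; set k_j = A_j·A_j − L_j²
k_1 = 16.0000+100.0000−72.5000 = 43.5000
8.0000·x + 20.0000·y = k_1−k_2 = 66.0000
-8.0000·x + 0.0000·y = k_1−k_3 = -36.0000
solve first two rows → x=4.5000, y=1.5000

(4.5000, 1.5000)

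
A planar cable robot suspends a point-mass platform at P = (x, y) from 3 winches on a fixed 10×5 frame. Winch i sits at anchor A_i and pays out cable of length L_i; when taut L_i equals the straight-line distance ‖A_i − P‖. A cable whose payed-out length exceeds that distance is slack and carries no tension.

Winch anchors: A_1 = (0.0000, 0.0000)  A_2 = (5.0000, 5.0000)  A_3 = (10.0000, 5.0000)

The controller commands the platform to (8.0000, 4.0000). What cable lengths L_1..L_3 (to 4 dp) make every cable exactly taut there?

(8.9443, 3.1623, 2.2361)

cable 1: Δx=-8.0000, Δy=-4.0000; L_1 = √(Δx²+Δy²) = 8.9443
cable 2: Δx=-3.0000, Δy=1.0000; L_2 = √(Δx²+Δy²) = 3.1623
cable 3: Δx=2.0000, Δy=1.0000; L_3 = √(Δx²+Δy²) = 2.2361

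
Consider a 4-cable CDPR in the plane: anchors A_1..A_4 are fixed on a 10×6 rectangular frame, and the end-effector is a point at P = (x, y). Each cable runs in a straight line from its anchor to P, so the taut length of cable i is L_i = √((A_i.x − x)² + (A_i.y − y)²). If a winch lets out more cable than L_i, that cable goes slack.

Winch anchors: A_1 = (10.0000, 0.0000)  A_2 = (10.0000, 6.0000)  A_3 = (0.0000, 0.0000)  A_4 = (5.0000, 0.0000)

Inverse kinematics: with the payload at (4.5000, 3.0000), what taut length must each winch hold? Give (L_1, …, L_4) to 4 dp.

L_1: Δ = A_1−P = (5.5000, -3.0000) → ‖Δ‖ = √39.2500 = 6.2650
L_2: Δ = A_2−P = (5.5000, 3.0000) → ‖Δ‖ = √39.2500 = 6.2650
L_3: Δ = A_3−P = (-4.5000, -3.0000) → ‖Δ‖ = √29.2500 = 5.4083
L_4: Δ = A_4−P = (0.5000, -3.0000) → ‖Δ‖ = √9.2500 = 3.0414

(6.2650, 6.2650, 5.4083, 3.0414)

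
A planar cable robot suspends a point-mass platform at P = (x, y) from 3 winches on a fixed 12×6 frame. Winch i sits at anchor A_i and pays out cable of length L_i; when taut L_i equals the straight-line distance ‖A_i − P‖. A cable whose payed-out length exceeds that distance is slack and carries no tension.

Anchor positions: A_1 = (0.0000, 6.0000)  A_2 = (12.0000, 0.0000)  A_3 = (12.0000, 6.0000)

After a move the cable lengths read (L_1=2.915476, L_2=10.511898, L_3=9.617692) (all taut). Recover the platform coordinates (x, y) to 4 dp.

each cable: (A_i−P)·(A_i−P) = L_i²; let q_i = ‖A_i‖²−L_i²
q_1 = 0.0000+36.0000−8.5000 = 27.5000
row 1: -24.0000x + 12.0000y = -6.0000  (q_2=33.5000)
row 2: -24.0000x + 0.0000y = -60.0000  (q_3=87.5000)
Cramer on rows 1–2 → x = 2.5000, y = 4.5000

(2.5000, 4.5000)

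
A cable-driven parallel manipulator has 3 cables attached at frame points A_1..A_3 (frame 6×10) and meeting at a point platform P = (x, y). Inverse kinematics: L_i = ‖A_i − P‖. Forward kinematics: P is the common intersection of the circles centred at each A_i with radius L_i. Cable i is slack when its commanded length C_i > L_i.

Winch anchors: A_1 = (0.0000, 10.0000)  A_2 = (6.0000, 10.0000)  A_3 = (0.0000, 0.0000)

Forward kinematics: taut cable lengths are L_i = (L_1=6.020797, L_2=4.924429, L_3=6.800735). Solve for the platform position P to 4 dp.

expand ‖A_i−P‖²=L_i² and subtract eq 1 (k_i ≔ ‖A_i‖²−L_i²)
k_1 = 0.0000+100.0000−36.2500 = 63.7500
eq1−eq2 → [-12.0000  0.0000]·P = -48.0000
eq1−eq3 → [0.0000  20.0000]·P = 110.0000
2×2 solve → P = (4.0000, 5.5000)

(4.0000, 5.5000)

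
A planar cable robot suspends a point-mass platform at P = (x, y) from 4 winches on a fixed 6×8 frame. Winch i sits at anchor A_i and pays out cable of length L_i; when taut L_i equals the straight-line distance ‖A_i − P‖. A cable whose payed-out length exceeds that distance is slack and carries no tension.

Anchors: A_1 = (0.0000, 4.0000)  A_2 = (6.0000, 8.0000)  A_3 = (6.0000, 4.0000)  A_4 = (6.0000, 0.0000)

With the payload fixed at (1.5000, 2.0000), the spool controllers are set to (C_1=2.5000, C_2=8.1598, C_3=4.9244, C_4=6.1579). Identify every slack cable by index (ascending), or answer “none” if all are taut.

2, 4

cable 1: √((-1.5000)²+(2.0000)²)=2.5000, C_1=2.5000: taut
cable 2: √((4.5000)²+(6.0000)²)=7.5000, C_2=8.1598: slack
cable 3: √((4.5000)²+(2.0000)²)=4.9244, C_3=4.9244: taut
cable 4: √((4.5000)²+(-2.0000)²)=4.9244, C_4=6.1579: slack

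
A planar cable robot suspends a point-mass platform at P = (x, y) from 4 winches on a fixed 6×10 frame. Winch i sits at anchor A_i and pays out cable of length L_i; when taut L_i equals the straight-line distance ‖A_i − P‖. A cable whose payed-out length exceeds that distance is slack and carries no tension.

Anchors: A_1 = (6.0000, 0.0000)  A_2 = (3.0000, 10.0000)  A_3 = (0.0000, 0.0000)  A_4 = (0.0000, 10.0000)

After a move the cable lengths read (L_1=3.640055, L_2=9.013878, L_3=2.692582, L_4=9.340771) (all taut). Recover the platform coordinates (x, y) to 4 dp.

(2.5000, 1.0000)

circle eqns → linear via eq_j − eq_1; set c_j = A_j·A_j − L_j²
c_1 = 36.0000+0.0000−13.2500 = 22.7500
6.0000·x − 20.0000·y = c_1−c_2 = -5.0000
12.0000·x + 0.0000·y = c_1−c_3 = 30.0000
12.0000·x − 20.0000·y = c_1−c_4 = 10.0000
solve first two rows → x=2.5000, y=1.0000
check cable 4: ‖A_4−P‖² = 87.2500 ≈ L_4² = 87.2500 ✓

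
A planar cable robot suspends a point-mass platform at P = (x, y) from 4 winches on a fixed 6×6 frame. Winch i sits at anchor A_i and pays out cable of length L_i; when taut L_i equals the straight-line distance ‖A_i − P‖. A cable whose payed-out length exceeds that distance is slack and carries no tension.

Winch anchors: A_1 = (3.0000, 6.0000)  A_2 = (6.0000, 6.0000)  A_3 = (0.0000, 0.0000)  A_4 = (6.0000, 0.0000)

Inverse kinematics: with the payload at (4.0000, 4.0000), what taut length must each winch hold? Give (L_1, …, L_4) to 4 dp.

cable 1: Δx=-1.0000, Δy=2.0000; L_1 = √(Δx²+Δy²) = 2.2361
cable 2: Δx=2.0000, Δy=2.0000; L_2 = √(Δx²+Δy²) = 2.8284
cable 3: Δx=-4.0000, Δy=-4.0000; L_3 = √(Δx²+Δy²) = 5.6569
cable 4: Δx=2.0000, Δy=-4.0000; L_4 = √(Δx²+Δy²) = 4.4721

(2.2361, 2.8284, 5.6569, 4.4721)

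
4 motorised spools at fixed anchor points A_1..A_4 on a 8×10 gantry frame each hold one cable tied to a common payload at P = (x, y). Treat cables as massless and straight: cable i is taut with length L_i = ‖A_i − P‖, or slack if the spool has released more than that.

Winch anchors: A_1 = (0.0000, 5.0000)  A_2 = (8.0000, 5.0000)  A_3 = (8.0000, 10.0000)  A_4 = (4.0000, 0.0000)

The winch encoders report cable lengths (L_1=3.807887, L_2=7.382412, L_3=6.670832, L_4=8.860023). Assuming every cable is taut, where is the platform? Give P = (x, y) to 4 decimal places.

(1.5000, 8.5000)

circle eqns → linear via eq_j − eq_1; set c_j = A_j·A_j − L_j²
c_1 = 0.0000+25.0000−14.5000 = 10.5000
-16.0000·x + 0.0000·y = c_1−c_2 = -24.0000
-16.0000·x − 10.0000·y = c_1−c_3 = -109.0000
-8.0000·x + 10.0000·y = c_1−c_4 = 73.0000
solve first two rows → x=1.5000, y=8.5000
check cable 4: ‖A_4−P‖² = 78.5000 ≈ L_4² = 78.5000 ✓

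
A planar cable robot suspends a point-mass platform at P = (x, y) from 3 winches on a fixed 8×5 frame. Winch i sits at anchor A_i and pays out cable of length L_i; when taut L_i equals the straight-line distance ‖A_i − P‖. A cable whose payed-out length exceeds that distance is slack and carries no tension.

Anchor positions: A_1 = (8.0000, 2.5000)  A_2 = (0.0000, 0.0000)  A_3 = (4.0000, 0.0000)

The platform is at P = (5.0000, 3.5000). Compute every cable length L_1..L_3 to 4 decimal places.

(3.1623, 6.1033, 3.6401)

cable 1: Δx=3.0000, Δy=-1.0000; L_1 = √(Δx²+Δy²) = 3.1623
cable 2: Δx=-5.0000, Δy=-3.5000; L_2 = √(Δx²+Δy²) = 6.1033
cable 3: Δx=-1.0000, Δy=-3.5000; L_3 = √(Δx²+Δy²) = 3.6401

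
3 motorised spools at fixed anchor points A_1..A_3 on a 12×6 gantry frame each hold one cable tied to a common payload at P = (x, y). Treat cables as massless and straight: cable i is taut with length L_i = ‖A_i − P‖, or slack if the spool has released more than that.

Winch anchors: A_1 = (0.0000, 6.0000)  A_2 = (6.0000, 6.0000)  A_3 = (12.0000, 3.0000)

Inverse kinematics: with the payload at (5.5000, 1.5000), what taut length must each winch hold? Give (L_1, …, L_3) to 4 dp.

cable 1: Δx=-5.5000, Δy=4.5000; L_1 = √(Δx²+Δy²) = 7.1063
cable 2: Δx=0.5000, Δy=4.5000; L_2 = √(Δx²+Δy²) = 4.5277
cable 3: Δx=6.5000, Δy=1.5000; L_3 = √(Δx²+Δy²) = 6.6708

(7.1063, 4.5277, 6.6708)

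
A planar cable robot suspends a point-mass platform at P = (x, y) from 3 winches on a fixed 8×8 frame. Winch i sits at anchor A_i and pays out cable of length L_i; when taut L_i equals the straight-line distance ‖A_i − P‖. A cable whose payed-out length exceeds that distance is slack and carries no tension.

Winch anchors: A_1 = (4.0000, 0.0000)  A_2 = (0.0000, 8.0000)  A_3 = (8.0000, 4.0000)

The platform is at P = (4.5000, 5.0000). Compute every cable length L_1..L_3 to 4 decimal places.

L_1: Δ = A_1−P = (-0.5000, -5.0000) → ‖Δ‖ = √25.2500 = 5.0249
L_2: Δ = A_2−P = (-4.5000, 3.0000) → ‖Δ‖ = √29.2500 = 5.4083
L_3: Δ = A_3−P = (3.5000, -1.0000) → ‖Δ‖ = √13.2500 = 3.6401

(5.0249, 5.4083, 3.6401)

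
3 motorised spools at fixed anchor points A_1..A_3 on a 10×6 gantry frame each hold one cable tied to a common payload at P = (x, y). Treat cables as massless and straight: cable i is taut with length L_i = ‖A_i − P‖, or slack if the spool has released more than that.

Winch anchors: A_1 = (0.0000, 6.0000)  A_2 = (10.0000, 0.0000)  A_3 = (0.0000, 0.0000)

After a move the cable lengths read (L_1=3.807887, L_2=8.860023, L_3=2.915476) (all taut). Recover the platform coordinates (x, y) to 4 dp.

(1.5000, 2.5000)

each cable: (A_i−P)·(A_i−P) = L_i²; let q_i = ‖A_i‖²−L_i²
q_1 = 0.0000+36.0000−14.5000 = 21.5000
row 1: -20.0000x + 12.0000y = 0.0000  (q_2=21.5000)
row 2: 0.0000x + 12.0000y = 30.0000  (q_3=-8.5000)
Cramer on rows 1–2 → x = 1.5000, y = 2.5000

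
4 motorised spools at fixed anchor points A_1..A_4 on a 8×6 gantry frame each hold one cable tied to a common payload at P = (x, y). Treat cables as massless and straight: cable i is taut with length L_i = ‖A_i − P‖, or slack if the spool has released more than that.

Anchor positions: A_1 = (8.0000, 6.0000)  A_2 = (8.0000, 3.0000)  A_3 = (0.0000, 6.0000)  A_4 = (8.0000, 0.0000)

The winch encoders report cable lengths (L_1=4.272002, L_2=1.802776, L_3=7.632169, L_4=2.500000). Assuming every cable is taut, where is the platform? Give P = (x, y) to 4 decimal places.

(6.5000, 2.0000)

each cable: (A_i−P)·(A_i−P) = L_i²; let k_i = ‖A_i‖²−L_i²
k_1 = 64.0000+36.0000−18.2500 = 81.7500
row 1: 0.0000x + 6.0000y = 12.0000  (k_2=69.7500)
row 2: 16.0000x + 0.0000y = 104.0000  (k_3=-22.2500)
row 3: 0.0000x + 12.0000y = 24.0000  (k_4=57.7500)
Cramer on rows 1–2 → x = 6.5000, y = 2.0000
check cable 4: ‖A_4−P‖² = 6.2500 ≈ L_4² = 6.2500 ✓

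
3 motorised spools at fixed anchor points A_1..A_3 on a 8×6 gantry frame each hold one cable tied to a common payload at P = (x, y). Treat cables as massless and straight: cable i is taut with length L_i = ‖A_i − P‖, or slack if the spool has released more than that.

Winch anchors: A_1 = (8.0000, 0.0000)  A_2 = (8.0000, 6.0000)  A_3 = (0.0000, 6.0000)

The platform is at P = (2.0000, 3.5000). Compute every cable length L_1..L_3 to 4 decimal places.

(6.9462, 6.5000, 3.2016)

L_1 = √((8.0000−2.0000)² + (0.0000−3.5000)²) = 6.9462
L_2 = √((8.0000−2.0000)² + (6.0000−3.5000)²) = 6.5000
L_3 = √((0.0000−2.0000)² + (6.0000−3.5000)²) = 3.2016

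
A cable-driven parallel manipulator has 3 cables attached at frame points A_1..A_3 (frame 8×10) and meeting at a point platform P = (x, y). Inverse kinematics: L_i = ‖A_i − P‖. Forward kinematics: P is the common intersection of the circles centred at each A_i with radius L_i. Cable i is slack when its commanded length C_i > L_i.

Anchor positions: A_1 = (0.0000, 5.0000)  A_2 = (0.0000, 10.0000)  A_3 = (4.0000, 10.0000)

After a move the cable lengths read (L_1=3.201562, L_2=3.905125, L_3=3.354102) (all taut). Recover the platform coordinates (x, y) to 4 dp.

(2.5000, 7.0000)

expand ‖A_i−P‖²=L_i² and subtract eq 1 (q_i ≔ ‖A_i‖²−L_i²)
q_1 = 0.0000+25.0000−10.2500 = 14.7500
eq1−eq2 → [0.0000  -10.0000]·P = -70.0000
eq1−eq3 → [-8.0000  -10.0000]·P = -90.0000
2×2 solve → P = (2.5000, 7.0000)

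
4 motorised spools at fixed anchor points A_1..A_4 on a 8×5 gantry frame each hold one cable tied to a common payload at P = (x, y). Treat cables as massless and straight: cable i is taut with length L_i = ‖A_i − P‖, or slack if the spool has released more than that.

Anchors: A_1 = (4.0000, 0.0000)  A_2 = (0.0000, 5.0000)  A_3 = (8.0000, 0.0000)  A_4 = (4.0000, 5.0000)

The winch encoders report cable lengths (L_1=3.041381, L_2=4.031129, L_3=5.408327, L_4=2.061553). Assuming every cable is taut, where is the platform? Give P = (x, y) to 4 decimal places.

(3.5000, 3.0000)

each cable: (A_i−P)·(A_i−P) = L_i²; let q_i = ‖A_i‖²−L_i²
q_1 = 16.0000+0.0000−9.2500 = 6.7500
row 1: 8.0000x − 10.0000y = -2.0000  (q_2=8.7500)
row 2: -8.0000x + 0.0000y = -28.0000  (q_3=34.7500)
row 3: 0.0000x − 10.0000y = -30.0000  (q_4=36.7500)
Cramer on rows 1–2 → x = 3.5000, y = 3.0000
check cable 4: ‖A_4−P‖² = 4.2500 ≈ L_4² = 4.2500 ✓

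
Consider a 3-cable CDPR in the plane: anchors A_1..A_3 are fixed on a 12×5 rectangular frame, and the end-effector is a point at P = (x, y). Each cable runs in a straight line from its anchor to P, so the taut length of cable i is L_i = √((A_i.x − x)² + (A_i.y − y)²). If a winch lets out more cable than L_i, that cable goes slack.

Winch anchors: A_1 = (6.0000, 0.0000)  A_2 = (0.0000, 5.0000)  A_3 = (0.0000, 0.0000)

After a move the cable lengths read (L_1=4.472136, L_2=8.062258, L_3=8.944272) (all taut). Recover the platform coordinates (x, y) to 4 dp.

circle eqns → linear via eq_j − eq_1; set c_j = A_j·A_j − L_j²
c_1 = 36.0000+0.0000−20.0000 = 16.0000
12.0000·x − 10.0000·y = c_1−c_2 = 56.0000
12.0000·x + 0.0000·y = c_1−c_3 = 96.0000
solve first two rows → x=8.0000, y=4.0000

(8.0000, 4.0000)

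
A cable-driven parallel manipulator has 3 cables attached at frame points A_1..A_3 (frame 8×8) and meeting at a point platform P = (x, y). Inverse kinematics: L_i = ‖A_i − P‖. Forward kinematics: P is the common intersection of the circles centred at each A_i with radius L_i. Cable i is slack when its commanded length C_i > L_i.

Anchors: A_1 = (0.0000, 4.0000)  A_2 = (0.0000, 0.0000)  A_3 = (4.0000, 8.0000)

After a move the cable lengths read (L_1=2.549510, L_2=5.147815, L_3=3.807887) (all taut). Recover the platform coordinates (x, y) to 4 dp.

circle eqns → linear via eq_j − eq_1; set c_j = A_j·A_j − L_j²
c_1 = 0.0000+16.0000−6.5000 = 9.5000
0.0000·x + 8.0000·y = c_1−c_2 = 36.0000
-8.0000·x − 8.0000·y = c_1−c_3 = -56.0000
solve first two rows → x=2.5000, y=4.5000

(2.5000, 4.5000)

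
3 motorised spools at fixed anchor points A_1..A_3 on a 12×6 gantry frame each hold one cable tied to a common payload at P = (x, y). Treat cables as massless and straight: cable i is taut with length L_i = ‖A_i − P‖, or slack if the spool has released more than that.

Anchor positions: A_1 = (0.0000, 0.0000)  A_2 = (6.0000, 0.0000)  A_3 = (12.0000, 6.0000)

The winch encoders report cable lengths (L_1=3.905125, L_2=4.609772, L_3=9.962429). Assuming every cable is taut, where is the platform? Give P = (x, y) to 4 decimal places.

expand ‖A_i−P‖²=L_i² and subtract eq 1 (c_i ≔ ‖A_i‖²−L_i²)
c_1 = 0.0000+0.0000−15.2500 = -15.2500
eq1−eq2 → [-12.0000  0.0000]·P = -30.0000
eq1−eq3 → [-24.0000  -12.0000]·P = -96.0000
2×2 solve → P = (2.5000, 3.0000)

(2.5000, 3.0000)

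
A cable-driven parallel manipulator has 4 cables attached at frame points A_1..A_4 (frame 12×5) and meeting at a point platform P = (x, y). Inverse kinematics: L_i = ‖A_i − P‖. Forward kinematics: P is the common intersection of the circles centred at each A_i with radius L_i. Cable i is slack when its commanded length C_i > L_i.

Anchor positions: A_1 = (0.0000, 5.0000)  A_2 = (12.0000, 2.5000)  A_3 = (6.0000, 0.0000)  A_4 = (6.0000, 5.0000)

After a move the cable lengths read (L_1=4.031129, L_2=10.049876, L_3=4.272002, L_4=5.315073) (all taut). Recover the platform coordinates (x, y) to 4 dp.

each cable: (A_i−P)·(A_i−P) = L_i²; let k_i = ‖A_i‖²−L_i²
k_1 = 0.0000+25.0000−16.2500 = 8.7500
row 1: -24.0000x + 5.0000y = -40.5000  (k_2=49.2500)
row 2: -12.0000x + 10.0000y = -9.0000  (k_3=17.7500)
row 3: -12.0000x + 0.0000y = -24.0000  (k_4=32.7500)
Cramer on rows 1–2 → x = 2.0000, y = 1.5000
check cable 4: ‖A_4−P‖² = 28.2500 ≈ L_4² = 28.2500 ✓

(2.0000, 1.5000)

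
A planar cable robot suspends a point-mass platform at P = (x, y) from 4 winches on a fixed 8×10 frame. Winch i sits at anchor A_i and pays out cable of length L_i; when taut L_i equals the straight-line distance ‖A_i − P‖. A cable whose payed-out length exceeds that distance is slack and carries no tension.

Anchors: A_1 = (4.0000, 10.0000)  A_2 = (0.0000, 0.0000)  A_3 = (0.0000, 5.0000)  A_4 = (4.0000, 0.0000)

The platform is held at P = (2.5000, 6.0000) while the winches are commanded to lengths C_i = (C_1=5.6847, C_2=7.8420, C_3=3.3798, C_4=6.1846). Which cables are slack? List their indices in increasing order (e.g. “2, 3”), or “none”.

cable 1: L_1 = ‖A_1−P‖ = 4.2720;  C_1 = 5.6847 → slack
cable 2: L_2 = ‖A_2−P‖ = 6.5000;  C_2 = 7.8420 → slack
cable 3: L_3 = ‖A_3−P‖ = 2.6926;  C_3 = 3.3798 → slack
cable 4: L_4 = ‖A_4−P‖ = 6.1847;  C_4 = 6.1846 → taut

1, 2, 3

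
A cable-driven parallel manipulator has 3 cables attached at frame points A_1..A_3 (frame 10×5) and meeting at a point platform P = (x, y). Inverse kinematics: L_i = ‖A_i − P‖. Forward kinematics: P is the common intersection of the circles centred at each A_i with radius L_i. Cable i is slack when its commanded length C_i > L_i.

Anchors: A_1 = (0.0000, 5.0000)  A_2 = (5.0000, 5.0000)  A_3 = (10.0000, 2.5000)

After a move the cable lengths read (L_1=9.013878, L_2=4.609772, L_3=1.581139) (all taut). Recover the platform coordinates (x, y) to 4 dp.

(8.5000, 2.0000)

expand ‖A_i−P‖²=L_i² and subtract eq 1 (c_i ≔ ‖A_i‖²−L_i²)
c_1 = 0.0000+25.0000−81.2500 = -56.2500
eq1−eq2 → [-10.0000  0.0000]·P = -85.0000
eq1−eq3 → [-20.0000  5.0000]·P = -160.0000
2×2 solve → P = (8.5000, 2.0000)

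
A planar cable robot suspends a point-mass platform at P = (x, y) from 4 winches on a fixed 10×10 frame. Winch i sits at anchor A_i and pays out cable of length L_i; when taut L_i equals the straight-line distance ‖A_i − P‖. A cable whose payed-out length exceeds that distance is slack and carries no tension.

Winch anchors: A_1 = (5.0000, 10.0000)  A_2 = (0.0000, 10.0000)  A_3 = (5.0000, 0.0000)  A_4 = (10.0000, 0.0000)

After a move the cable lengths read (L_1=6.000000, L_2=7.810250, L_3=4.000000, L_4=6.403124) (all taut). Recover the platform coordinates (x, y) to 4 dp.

circle eqns → linear via eq_j − eq_1; set c_j = A_j·A_j − L_j²
c_1 = 25.0000+100.0000−36.0000 = 89.0000
10.0000·x + 0.0000·y = c_1−c_2 = 50.0000
0.0000·x + 20.0000·y = c_1−c_3 = 80.0000
-10.0000·x + 20.0000·y = c_1−c_4 = 30.0000
solve first two rows → x=5.0000, y=4.0000
check cable 4: ‖A_4−P‖² = 41.0000 ≈ L_4² = 41.0000 ✓

(5.0000, 4.0000)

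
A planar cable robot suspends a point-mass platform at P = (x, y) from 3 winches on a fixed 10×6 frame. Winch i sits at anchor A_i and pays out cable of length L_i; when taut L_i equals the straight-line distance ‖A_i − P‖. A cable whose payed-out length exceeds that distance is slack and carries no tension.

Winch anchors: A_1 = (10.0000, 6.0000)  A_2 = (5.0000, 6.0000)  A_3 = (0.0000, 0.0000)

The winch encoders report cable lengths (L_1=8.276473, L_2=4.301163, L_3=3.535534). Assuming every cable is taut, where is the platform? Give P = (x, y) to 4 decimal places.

(2.5000, 2.5000)

expand ‖A_i−P‖²=L_i² and subtract eq 1 (k_i ≔ ‖A_i‖²−L_i²)
k_1 = 100.0000+36.0000−68.5000 = 67.5000
eq1−eq2 → [10.0000  0.0000]·P = 25.0000
eq1−eq3 → [20.0000  12.0000]·P = 80.0000
2×2 solve → P = (2.5000, 2.5000)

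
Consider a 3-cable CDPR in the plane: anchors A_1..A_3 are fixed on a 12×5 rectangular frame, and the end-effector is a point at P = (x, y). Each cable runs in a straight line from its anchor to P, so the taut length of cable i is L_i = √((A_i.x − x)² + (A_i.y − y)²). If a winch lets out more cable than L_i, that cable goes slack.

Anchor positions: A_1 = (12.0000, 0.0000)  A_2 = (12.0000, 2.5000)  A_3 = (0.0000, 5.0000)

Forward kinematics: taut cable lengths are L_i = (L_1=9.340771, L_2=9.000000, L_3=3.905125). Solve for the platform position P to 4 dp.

(3.0000, 2.5000)

each cable: (A_i−P)·(A_i−P) = L_i²; let q_i = ‖A_i‖²−L_i²
q_1 = 144.0000+0.0000−87.2500 = 56.7500
row 1: 0.0000x − 5.0000y = -12.5000  (q_2=69.2500)
row 2: 24.0000x − 10.0000y = 47.0000  (q_3=9.7500)
Cramer on rows 1–2 → x = 3.0000, y = 2.5000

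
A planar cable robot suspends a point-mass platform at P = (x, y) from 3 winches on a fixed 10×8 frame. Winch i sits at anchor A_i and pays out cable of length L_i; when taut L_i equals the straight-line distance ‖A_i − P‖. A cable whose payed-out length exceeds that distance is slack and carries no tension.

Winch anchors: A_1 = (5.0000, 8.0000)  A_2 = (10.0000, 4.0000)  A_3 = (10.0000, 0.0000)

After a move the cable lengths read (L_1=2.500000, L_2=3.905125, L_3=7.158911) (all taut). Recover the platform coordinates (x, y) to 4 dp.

circle eqns → linear via eq_j − eq_1; set c_j = A_j·A_j − L_j²
c_1 = 25.0000+64.0000−6.2500 = 82.7500
-10.0000·x + 8.0000·y = c_1−c_2 = -18.0000
-10.0000·x + 16.0000·y = c_1−c_3 = 34.0000
solve first two rows → x=7.0000, y=6.5000

(7.0000, 6.5000)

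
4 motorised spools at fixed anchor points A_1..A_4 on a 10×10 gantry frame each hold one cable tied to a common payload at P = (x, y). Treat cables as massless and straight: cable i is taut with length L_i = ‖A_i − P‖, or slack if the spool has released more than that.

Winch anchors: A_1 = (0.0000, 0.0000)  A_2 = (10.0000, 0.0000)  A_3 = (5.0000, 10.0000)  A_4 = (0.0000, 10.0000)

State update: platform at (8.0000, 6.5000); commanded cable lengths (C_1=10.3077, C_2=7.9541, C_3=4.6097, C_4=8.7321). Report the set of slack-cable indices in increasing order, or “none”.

2

cable 1: √((-8.0000)²+(-6.5000)²)=10.3078, C_1=10.3077: taut
cable 2: √((2.0000)²+(-6.5000)²)=6.8007, C_2=7.9541: slack
cable 3: √((-3.0000)²+(3.5000)²)=4.6098, C_3=4.6097: taut
cable 4: √((-8.0000)²+(3.5000)²)=8.7321, C_4=8.7321: taut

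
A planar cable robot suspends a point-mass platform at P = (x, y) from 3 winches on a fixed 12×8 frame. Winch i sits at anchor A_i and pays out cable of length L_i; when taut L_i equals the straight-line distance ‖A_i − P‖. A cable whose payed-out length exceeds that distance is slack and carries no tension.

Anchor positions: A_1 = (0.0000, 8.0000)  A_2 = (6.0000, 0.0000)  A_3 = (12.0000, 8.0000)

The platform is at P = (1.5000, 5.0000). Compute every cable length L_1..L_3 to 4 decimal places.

(3.3541, 6.7268, 10.9202)

L_1: Δ = A_1−P = (-1.5000, 3.0000) → ‖Δ‖ = √11.2500 = 3.3541
L_2: Δ = A_2−P = (4.5000, -5.0000) → ‖Δ‖ = √45.2500 = 6.7268
L_3: Δ = A_3−P = (10.5000, 3.0000) → ‖Δ‖ = √119.2500 = 10.9202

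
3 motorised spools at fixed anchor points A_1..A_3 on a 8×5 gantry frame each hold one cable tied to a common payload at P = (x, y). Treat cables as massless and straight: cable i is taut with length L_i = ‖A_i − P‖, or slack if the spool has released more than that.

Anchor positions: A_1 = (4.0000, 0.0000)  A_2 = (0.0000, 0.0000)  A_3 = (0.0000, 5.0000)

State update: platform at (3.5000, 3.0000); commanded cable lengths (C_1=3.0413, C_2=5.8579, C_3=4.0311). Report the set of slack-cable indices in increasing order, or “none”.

cable 1: L_1 = ‖A_1−P‖ = 3.0414;  C_1 = 3.0413 → taut
cable 2: L_2 = ‖A_2−P‖ = 4.6098;  C_2 = 5.8579 → slack
cable 3: L_3 = ‖A_3−P‖ = 4.0311;  C_3 = 4.0311 → taut

2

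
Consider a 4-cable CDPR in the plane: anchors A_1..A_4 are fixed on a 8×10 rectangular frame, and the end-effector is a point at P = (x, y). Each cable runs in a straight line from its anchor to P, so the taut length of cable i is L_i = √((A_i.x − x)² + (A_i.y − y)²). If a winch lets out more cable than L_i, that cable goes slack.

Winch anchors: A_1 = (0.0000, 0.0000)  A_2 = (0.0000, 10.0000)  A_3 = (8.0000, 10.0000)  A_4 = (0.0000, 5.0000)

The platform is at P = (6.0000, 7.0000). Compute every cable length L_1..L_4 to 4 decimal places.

(9.2195, 6.7082, 3.6056, 6.3246)

cable 1: Δx=-6.0000, Δy=-7.0000; L_1 = √(Δx²+Δy²) = 9.2195
cable 2: Δx=-6.0000, Δy=3.0000; L_2 = √(Δx²+Δy²) = 6.7082
cable 3: Δx=2.0000, Δy=3.0000; L_3 = √(Δx²+Δy²) = 3.6056
cable 4: Δx=-6.0000, Δy=-2.0000; L_4 = √(Δx²+Δy²) = 6.3246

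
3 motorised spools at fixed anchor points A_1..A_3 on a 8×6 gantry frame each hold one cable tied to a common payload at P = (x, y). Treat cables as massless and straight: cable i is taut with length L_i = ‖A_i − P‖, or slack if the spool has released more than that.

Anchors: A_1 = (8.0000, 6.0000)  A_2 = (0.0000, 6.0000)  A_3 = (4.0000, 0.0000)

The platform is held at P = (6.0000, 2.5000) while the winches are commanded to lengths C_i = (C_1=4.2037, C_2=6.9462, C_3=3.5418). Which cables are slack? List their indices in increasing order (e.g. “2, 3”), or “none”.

1, 3

cable 1: √((2.0000)²+(3.5000)²)=4.0311, C_1=4.2037: slack
cable 2: √((-6.0000)²+(3.5000)²)=6.9462, C_2=6.9462: taut
cable 3: √((-2.0000)²+(-2.5000)²)=3.2016, C_3=3.5418: slack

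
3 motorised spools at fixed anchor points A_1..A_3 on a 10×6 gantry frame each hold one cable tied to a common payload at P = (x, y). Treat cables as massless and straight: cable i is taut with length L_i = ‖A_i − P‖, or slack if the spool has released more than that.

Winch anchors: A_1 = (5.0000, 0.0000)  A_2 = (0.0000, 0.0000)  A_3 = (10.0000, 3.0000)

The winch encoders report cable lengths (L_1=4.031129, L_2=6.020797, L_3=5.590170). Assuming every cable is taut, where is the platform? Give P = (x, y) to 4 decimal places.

(4.5000, 4.0000)

each cable: (A_i−P)·(A_i−P) = L_i²; let c_i = ‖A_i‖²−L_i²
c_1 = 25.0000+0.0000−16.2500 = 8.7500
row 1: 10.0000x + 0.0000y = 45.0000  (c_2=-36.2500)
row 2: -10.0000x − 6.0000y = -69.0000  (c_3=77.7500)
Cramer on rows 1–2 → x = 4.5000, y = 4.0000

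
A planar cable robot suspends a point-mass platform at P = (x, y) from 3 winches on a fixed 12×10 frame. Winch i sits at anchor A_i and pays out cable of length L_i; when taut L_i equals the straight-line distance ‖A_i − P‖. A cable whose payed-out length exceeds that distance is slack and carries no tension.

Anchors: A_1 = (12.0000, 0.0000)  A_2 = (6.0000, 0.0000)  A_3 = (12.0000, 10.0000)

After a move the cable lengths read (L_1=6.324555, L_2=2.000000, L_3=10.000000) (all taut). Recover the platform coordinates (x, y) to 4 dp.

each cable: (A_i−P)·(A_i−P) = L_i²; let q_i = ‖A_i‖²−L_i²
q_1 = 144.0000+0.0000−40.0000 = 104.0000
row 1: 12.0000x + 0.0000y = 72.0000  (q_2=32.0000)
row 2: 0.0000x − 20.0000y = -40.0000  (q_3=144.0000)
Cramer on rows 1–2 → x = 6.0000, y = 2.0000

(6.0000, 2.0000)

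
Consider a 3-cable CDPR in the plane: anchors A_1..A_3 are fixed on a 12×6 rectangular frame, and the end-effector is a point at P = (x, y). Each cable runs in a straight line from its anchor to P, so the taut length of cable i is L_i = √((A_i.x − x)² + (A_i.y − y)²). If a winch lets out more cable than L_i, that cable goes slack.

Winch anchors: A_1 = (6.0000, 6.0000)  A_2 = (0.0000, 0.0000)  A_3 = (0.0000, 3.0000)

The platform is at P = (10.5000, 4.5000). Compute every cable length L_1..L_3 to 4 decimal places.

(4.7434, 11.4237, 10.6066)

L_1: Δ = A_1−P = (-4.5000, 1.5000) → ‖Δ‖ = √22.5000 = 4.7434
L_2: Δ = A_2−P = (-10.5000, -4.5000) → ‖Δ‖ = √130.5000 = 11.4237
L_3: Δ = A_3−P = (-10.5000, -1.5000) → ‖Δ‖ = √112.5000 = 10.6066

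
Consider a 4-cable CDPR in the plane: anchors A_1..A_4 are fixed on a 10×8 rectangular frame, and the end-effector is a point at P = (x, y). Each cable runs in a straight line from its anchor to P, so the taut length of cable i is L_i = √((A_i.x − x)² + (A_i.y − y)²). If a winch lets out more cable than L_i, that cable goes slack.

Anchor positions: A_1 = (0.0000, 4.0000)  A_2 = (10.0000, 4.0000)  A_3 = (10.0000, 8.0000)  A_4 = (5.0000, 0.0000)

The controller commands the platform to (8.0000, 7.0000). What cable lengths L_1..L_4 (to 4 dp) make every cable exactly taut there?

(8.5440, 3.6056, 2.2361, 7.6158)

cable 1: Δx=-8.0000, Δy=-3.0000; L_1 = √(Δx²+Δy²) = 8.5440
cable 2: Δx=2.0000, Δy=-3.0000; L_2 = √(Δx²+Δy²) = 3.6056
cable 3: Δx=2.0000, Δy=1.0000; L_3 = √(Δx²+Δy²) = 2.2361
cable 4: Δx=-3.0000, Δy=-7.0000; L_4 = √(Δx²+Δy²) = 7.6158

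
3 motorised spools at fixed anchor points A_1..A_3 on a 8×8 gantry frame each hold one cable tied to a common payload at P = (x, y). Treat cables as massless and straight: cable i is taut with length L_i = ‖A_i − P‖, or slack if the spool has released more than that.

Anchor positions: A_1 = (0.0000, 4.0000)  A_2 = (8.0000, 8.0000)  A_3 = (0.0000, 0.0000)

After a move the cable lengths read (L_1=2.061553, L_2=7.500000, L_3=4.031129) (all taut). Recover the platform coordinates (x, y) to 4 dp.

each cable: (A_i−P)·(A_i−P) = L_i²; let k_i = ‖A_i‖²−L_i²
k_1 = 0.0000+16.0000−4.2500 = 11.7500
row 1: -16.0000x − 8.0000y = -60.0000  (k_2=71.7500)
row 2: 0.0000x + 8.0000y = 28.0000  (k_3=-16.2500)
Cramer on rows 1–2 → x = 2.0000, y = 3.5000

(2.0000, 3.5000)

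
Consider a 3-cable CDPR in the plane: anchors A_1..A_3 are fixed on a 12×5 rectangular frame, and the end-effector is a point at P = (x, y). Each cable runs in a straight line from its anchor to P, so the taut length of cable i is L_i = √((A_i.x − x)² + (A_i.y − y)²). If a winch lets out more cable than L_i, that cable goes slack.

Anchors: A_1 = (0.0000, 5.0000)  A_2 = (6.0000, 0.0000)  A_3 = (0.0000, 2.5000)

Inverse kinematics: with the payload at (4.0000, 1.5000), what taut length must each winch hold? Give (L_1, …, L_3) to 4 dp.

cable 1: Δx=-4.0000, Δy=3.5000; L_1 = √(Δx²+Δy²) = 5.3151
cable 2: Δx=2.0000, Δy=-1.5000; L_2 = √(Δx²+Δy²) = 2.5000
cable 3: Δx=-4.0000, Δy=1.0000; L_3 = √(Δx²+Δy²) = 4.1231

(5.3151, 2.5000, 4.1231)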